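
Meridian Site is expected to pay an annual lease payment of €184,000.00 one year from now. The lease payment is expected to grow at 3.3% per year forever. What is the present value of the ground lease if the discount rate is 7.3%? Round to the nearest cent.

€4600000.00

Growing perpetuity: P = D₁ / (r − g) = €184,000.0000 / (0.073 − 0.033) = €4,600,000.00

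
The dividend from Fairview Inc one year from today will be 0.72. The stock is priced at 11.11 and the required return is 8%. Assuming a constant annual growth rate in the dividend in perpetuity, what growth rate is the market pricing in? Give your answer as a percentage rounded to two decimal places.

1.52%

P = D₁/(r−g) ⇒ g = r − D₁/P = 0.08 − 0.72/11.11 = 0.015194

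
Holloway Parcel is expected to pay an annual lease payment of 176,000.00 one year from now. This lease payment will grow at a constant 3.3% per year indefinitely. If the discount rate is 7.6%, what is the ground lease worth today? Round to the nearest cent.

Growing perpetuity: P = D₁ / (r − g) = 176,000.0000 / (0.076 − 0.033) = 4,093,023.26

4093023.26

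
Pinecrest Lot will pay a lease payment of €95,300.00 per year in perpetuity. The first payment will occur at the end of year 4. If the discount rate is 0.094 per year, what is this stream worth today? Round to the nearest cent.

Value at end of year 3: C / r = €95,300.00 / 0.094 = €1,013,829.7872
Discount to today: PV = €1,013,829.7872 / (1 + 0.094)^3 = €1,013,829.7872 / 1.309339 = €774,306.81

€774306.81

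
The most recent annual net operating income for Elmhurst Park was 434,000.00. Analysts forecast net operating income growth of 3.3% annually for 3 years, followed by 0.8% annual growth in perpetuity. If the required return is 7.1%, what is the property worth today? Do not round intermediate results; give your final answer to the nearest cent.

7442551.70

D_1 = 448322.00000
D_2 = 463116.62600
D_3 = 478399.47466
Terminal value at year 3: TV = D_3×(1+g_2)/(r−g_2) = 482226.67046/0.063 = 7654391.59453
P_0 = D_1/(1+r)^1 + D_2/(1+r)^2 + D_3/(1+r)^3 + TV/(1+r)^3
    = 418601.30719 + 403748.97323 + 389423.61283 + 6230777.80533 = 7442551.69858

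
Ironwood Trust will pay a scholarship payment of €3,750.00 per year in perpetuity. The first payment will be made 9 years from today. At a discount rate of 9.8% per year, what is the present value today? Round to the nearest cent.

Value at end of year 8: C / r = €3,750.00 / 0.098 = €38,265.3061
Discount to today: PV = €38,265.3061 / (1 + 0.098)^8 = €38,265.3061 / 2.112607 = €18,112.84

€18112.84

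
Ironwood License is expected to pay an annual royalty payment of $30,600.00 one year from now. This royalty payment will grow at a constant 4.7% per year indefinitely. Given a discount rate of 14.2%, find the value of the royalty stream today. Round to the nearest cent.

Growing perpetuity: P = D₁ / (r − g) = $30,600.0000 / (0.142 − 0.047) = $322,105.26

$322105.26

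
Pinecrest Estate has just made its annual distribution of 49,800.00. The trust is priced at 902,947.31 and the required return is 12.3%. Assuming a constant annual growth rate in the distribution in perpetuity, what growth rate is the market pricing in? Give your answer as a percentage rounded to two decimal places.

P = D₀(1+g)/(r−g) ⇒ P(r−g) = D₀(1+g) ⇒ g(P+D₀) = P·r − D₀
g = (P·r − D₀)/(P + D₀) = (902,947.31×0.123 − 49,800.00) / (902,947.31 + 49,800.00) = 0.064301

6.43%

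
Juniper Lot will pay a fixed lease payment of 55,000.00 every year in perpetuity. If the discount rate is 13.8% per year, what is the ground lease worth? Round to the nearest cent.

398550.72

Level perpetuity: PV = C / r = 55,000.00 / 0.138 = 398,550.72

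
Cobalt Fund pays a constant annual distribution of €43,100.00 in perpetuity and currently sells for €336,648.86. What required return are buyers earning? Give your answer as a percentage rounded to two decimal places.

P = C/r ⇒ r = C/P = €43,100.00/€336,648.86 = 0.128027

12.80%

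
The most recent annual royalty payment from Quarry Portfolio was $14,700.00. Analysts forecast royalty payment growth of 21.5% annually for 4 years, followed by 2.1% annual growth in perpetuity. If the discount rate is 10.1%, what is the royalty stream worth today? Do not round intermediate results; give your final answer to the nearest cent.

$353913.16

D_1 = 17860.50000
D_2 = 21700.50750
D_3 = 26366.11661
D_4 = 32034.83168
Terminal value at year 4: TV = D_4×(1+g_2)/(r−g_2) = 32707.56315/0.08 = 408844.53937
P_0 = D_1/(1+r)^1 + D_2/(1+r)^2 + D_3/(1+r)^3 + D_4/(1+r)^4 + TV/(1+r)^4
    = 16222.07084 + 17901.74031 + 19755.32650 + 21800.83714 + 278233.18400 = 353913.15879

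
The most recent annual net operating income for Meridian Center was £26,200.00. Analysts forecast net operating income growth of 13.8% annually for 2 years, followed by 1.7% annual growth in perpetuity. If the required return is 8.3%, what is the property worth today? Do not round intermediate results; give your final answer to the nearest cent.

£502224.21

D_1 = 29815.60000
D_2 = 33930.15280
Terminal value at year 2: TV = D_2×(1+g_2)/(r−g_2) = 34506.96540/0.066 = 522832.80905
P_0 = D_1/(1+r)^1 + D_2/(1+r)^2 + TV/(1+r)^2
    = 27530.56325 + 28928.69896 + 445764.95223 = 502224.21444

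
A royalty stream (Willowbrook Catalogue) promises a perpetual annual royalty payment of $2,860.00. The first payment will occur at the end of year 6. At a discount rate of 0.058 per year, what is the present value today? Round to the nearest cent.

Value at end of year 5: C / r = $2,860.00 / 0.058 = $49,310.3448
Discount to today: PV = $49,310.3448 / (1 + 0.058)^5 = $49,310.3448 / 1.325648 = $37,197.15

$37197.15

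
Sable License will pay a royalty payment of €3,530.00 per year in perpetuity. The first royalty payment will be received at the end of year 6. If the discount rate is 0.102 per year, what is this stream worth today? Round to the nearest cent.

Value at end of year 5: C / r = €3,530.00 / 0.102 = €34,607.8431
Discount to today: PV = €34,607.8431 / (1 + 0.102)^5 = €34,607.8431 / 1.625204 = €21,294.46

€21294.46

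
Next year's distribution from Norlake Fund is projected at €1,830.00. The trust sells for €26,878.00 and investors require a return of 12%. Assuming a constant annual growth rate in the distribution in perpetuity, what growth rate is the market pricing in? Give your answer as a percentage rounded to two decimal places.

5.19%

P = D₁/(r−g) ⇒ g = r − D₁/P = 0.12 − €1,830.00/€26,878.00 = 0.051915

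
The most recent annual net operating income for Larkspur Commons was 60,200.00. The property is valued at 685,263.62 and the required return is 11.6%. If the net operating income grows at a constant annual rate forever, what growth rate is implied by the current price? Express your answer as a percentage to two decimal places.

P = D₀(1+g)/(r−g) ⇒ P(r−g) = D₀(1+g) ⇒ g(P+D₀) = P·r − D₀
g = (P·r − D₀)/(P + D₀) = (685,263.62×0.116 − 60,200.00) / (685,263.62 + 60,200.00) = 0.025877

2.59%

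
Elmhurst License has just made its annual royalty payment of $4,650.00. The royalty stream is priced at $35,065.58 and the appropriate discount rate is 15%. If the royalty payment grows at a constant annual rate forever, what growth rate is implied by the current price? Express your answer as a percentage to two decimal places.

1.54%

P = D₀(1+g)/(r−g) ⇒ P(r−g) = D₀(1+g) ⇒ g(P+D₀) = P·r − D₀
g = (P·r − D₀)/(P + D₀) = ($35,065.58×0.15 − $4,650.00) / ($35,065.58 + $4,650.00) = 0.015355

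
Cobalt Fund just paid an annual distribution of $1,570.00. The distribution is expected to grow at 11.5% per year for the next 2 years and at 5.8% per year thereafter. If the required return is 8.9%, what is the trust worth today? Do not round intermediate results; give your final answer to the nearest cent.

$59425.05

D_1 = 1750.55000
D_2 = 1951.86325
Terminal value at year 2: TV = D_2×(1+g_2)/(r−g_2) = 2065.07132/0.031 = 66615.20382
P_0 = D_1/(1+r)^1 + D_2/(1+r)^2 + TV/(1+r)^2
    = 1607.48393 + 1645.86279 + 56171.70437 = 59425.05110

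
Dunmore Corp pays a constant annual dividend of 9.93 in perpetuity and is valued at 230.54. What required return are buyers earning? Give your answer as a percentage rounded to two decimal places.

4.31%

P = C/r ⇒ r = C/P = 9.93/230.54 = 0.043073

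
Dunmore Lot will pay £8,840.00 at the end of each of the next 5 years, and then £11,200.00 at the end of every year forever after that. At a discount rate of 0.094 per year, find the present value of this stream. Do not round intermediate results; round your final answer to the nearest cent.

PV of 5-year annuity: £8,840.00 × [1 − (1+0.094)^−5] / 0.094 = 34030.59453
Perpetuity value at year 5: £11,200.00 / 0.094 = 119148.93617
PV of perpetuity: 119148.93617 / (1+0.094)^5 = 76033.25079
Total PV = 34030.59453 + 76033.25079 = 110063.84532

£110063.85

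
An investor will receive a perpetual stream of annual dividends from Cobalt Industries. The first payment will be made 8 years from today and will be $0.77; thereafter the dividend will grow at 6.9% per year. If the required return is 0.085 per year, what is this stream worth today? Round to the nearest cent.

Value at end of year 7: C₁ / (r − g) = $0.77 / (0.085 − 0.069) = $48.1250
Discount to today: PV = $48.1250 / (1 + 0.085)^7 = $48.1250 / 1.770142 = $27.19

$27.19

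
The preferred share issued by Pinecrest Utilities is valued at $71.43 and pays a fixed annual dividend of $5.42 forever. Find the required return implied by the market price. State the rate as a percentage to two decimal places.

P = C/r ⇒ r = C/P = $5.42/$71.43 = 0.075878

7.59%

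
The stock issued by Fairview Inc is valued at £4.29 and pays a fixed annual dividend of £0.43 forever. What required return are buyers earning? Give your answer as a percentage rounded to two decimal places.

P = C/r ⇒ r = C/P = £0.43/£4.29 = 0.100233

10.02%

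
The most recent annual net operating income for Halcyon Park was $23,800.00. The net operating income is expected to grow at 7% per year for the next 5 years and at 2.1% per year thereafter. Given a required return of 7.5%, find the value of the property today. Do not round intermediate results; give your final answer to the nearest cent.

$556977.96

D_1 = 25466.00000
D_2 = 27248.62000
D_3 = 29156.02340
D_4 = 31196.94504
D_5 = 33380.73119
Terminal value at year 5: TV = D_5×(1+g_2)/(r−g_2) = 34081.72655/0.054 = 631143.08418
P_0 = D_1/(1+r)^1 + D_2/(1+r)^2 + D_3/(1+r)^3 + D_4/(1+r)^4 + D_5/(1+r)^5 + TV/(1+r)^5
    = 23689.30233 + 23579.11952 + 23469.44920 + 23360.28897 + 23251.63647 + 439628.16353 = 556977.96002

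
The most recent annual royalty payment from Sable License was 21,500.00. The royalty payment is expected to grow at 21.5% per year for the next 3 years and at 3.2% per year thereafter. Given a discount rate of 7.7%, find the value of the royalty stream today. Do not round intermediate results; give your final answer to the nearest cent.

790411.64

D_1 = 26122.50000
D_2 = 31738.83750
D_3 = 38562.68756
Terminal value at year 3: TV = D_3×(1+g_2)/(r−g_2) = 39796.69356/0.045 = 884370.96810
P_0 = D_1/(1+r)^1 + D_2/(1+r)^2 + D_3/(1+r)^3 + TV/(1+r)^3
    = 24254.87465 + 27362.74160 + 30868.83105 + 707925.19212 = 790411.63942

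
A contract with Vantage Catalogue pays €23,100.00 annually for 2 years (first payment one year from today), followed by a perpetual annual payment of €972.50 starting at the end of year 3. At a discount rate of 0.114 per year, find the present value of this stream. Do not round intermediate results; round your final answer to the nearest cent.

PV of 2-year annuity: €23,100.00 × [1 − (1+0.114)^−2] / 0.114 = 39350.16712
Perpetuity value at year 2: €972.50 / 0.114 = 8530.70175
PV of perpetuity: 8530.70175 / (1+0.114)^2 = 6874.07675
Total PV = 39350.16712 + 6874.07675 = 46224.24388

€46224.24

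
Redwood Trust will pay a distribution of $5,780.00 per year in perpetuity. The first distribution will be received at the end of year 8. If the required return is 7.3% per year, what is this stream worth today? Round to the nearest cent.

$48351.16

Value at end of year 7: C / r = $5,780.00 / 0.073 = $79,178.0822
Discount to today: PV = $79,178.0822 / (1 + 0.073)^7 = $79,178.0822 / 1.637563 = $48,351.16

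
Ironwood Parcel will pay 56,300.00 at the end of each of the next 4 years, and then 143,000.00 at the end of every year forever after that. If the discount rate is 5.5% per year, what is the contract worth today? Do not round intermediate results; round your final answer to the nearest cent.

2296103.48

PV of 4-year annuity: 56,300.00 × [1 − (1+0.055)^−4] / 0.055 = 197339.95186
Perpetuity value at year 4: 143,000.00 / 0.055 = 2600000.00000
PV of perpetuity: 2600000.00000 / (1+0.055)^4 = 2098763.53259
Total PV = 197339.95186 + 2098763.53259 = 2296103.48444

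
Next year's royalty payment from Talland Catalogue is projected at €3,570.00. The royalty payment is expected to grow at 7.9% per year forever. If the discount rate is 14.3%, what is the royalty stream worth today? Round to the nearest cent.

Growing perpetuity: P = D₁ / (r − g) = €3,570.0000 / (0.143 − 0.079) = €55,781.25

€55781.25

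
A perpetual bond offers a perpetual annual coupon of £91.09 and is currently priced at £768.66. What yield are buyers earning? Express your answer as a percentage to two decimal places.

P = C/r ⇒ r = C/P = £91.09/£768.66 = 0.118505

11.85%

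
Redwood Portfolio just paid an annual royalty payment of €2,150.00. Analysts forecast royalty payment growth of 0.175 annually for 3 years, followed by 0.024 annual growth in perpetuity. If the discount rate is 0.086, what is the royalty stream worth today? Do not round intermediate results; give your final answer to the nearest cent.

D_1 = 2526.25000
D_2 = 2968.34375
D_3 = 3487.80391
Terminal value at year 3: TV = D_3×(1+g_2)/(r−g_2) = 3571.51120/0.062 = 57605.01935
P_0 = D_1/(1+r)^1 + D_2/(1+r)^2 + D_3/(1+r)^3 + TV/(1+r)^3
    = 2326.19705 + 2516.83383 + 2723.09369 + 44974.96677 = 52541.09134

€52541.09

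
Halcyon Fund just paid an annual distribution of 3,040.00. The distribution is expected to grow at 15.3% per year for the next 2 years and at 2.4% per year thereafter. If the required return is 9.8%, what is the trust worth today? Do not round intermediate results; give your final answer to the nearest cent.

D_1 = 3505.12000
D_2 = 4041.40336
Terminal value at year 2: TV = D_2×(1+g_2)/(r−g_2) = 4138.39704/0.074 = 55924.28433
P_0 = D_1/(1+r)^1 + D_2/(1+r)^2 + TV/(1+r)^2
    = 3192.27687 + 3352.18145 + 46386.94325 = 52931.40157

52931.40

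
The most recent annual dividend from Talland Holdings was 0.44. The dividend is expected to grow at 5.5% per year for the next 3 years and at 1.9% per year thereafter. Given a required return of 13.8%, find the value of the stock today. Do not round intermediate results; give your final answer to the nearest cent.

4.14

D_1 = 0.46420
D_2 = 0.48973
D_3 = 0.51667
Terminal value at year 3: TV = D_3×(1+g_2)/(r−g_2) = 0.52648/0.119 = 4.42423
P_0 = D_1/(1+r)^1 + D_2/(1+r)^2 + D_3/(1+r)^3 + TV/(1+r)^3
    = 0.40791 + 0.37816 + 0.35058 + 3.00200 = 4.13864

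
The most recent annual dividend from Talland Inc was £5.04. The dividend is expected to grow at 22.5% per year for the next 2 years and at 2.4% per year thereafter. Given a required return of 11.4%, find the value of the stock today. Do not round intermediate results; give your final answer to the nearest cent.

D_1 = 6.17400
D_2 = 7.56315
Terminal value at year 2: TV = D_2×(1+g_2)/(r−g_2) = 7.74467/0.09 = 86.05184
P_0 = D_1/(1+r)^1 + D_2/(1+r)^2 + TV/(1+r)^2
    = 5.54219 + 6.09442 + 69.34095 = 80.97756

£80.98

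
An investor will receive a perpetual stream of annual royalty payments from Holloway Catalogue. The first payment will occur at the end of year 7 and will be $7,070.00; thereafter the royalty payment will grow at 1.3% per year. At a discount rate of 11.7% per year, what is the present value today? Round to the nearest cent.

$34999.92

Value at end of year 6: C₁ / (r − g) = $7,070.00 / (0.117 − 0.013) = $67,980.7692
Discount to today: PV = $67,980.7692 / (1 + 0.117)^6 = $67,980.7692 / 1.942312 = $34,999.92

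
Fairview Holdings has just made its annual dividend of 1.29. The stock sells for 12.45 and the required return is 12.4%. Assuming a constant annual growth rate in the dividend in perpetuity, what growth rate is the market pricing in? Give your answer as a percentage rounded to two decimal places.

P = D₀(1+g)/(r−g) ⇒ P(r−g) = D₀(1+g) ⇒ g(P+D₀) = P·r − D₀
g = (P·r − D₀)/(P + D₀) = (12.45×0.124 − 1.29) / (12.45 + 1.29) = 0.018472

1.85%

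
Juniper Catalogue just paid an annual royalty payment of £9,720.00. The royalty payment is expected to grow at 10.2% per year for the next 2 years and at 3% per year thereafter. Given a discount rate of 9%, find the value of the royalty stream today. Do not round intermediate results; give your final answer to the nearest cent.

D_1 = 10711.44000
D_2 = 11804.00688
Terminal value at year 2: TV = D_2×(1+g_2)/(r−g_2) = 12158.12709/0.06 = 202635.45144
P_0 = D_1/(1+r)^1 + D_2/(1+r)^2 + TV/(1+r)^2
    = 9827.00917 + 9935.19643 + 170554.20540 = 190316.41101

£190316.41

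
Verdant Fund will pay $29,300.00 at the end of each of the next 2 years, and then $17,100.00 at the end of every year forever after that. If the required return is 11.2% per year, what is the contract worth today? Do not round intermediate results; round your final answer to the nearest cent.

$173516.00

PV of 2-year annuity: $29,300.00 × [1 − (1+0.112)^−2] / 0.112 = 50043.99358
Perpetuity value at year 2: $17,100.00 / 0.112 = 152678.57143
PV of perpetuity: 152678.57143 / (1+0.112)^2 = 123472.00862
Total PV = 50043.99358 + 123472.00862 = 173516.00220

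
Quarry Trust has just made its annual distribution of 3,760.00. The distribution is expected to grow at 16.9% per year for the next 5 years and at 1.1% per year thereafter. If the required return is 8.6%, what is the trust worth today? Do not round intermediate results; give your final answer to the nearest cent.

D_1 = 4395.44000
D_2 = 5138.26936
D_3 = 6006.63688
D_4 = 7021.75851
D_5 = 8208.43570
Terminal value at year 5: TV = D_5×(1+g_2)/(r−g_2) = 8298.72850/0.075 = 110649.71329
P_0 = D_1/(1+r)^1 + D_2/(1+r)^2 + D_3/(1+r)^3 + D_4/(1+r)^4 + D_5/(1+r)^5 + TV/(1+r)^5
    = 4047.36648 + 4356.69560 + 4689.66589 + 5048.08418 + 5433.89540 + 73248.91004 = 96824.61759

96824.62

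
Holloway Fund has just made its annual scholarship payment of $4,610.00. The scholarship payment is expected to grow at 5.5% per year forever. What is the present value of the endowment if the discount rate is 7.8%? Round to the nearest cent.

$211458.70

D₁ = D₀ × (1 + g) = $4,610.00 × 1.055 = $4,863.5500
Growing perpetuity: P = D₁ / (r − g) = $4,863.5500 / (0.078 − 0.055) = $211,458.70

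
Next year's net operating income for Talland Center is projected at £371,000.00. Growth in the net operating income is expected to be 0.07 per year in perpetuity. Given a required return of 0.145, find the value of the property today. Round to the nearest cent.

Growing perpetuity: P = D₁ / (r − g) = £371,000.0000 / (0.145 − 0.07) = £4,946,666.67

£4946666.67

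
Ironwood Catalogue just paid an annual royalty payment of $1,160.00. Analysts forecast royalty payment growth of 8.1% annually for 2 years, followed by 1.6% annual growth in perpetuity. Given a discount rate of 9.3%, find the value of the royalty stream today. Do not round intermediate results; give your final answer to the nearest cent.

D_1 = 1253.96000
D_2 = 1355.53076
Terminal value at year 2: TV = D_2×(1+g_2)/(r−g_2) = 1377.21925/0.077 = 17885.96431
P_0 = D_1/(1+r)^1 + D_2/(1+r)^2 + TV/(1+r)^2
    = 1147.26441 + 1134.66864 + 14971.73171 = 17253.66476

$17253.66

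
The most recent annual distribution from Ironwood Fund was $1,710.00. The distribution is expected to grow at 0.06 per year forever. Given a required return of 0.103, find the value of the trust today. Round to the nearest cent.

$42153.49

D₁ = D₀ × (1 + g) = $1,710.00 × 1.06 = $1,812.6000
Growing perpetuity: P = D₁ / (r − g) = $1,812.6000 / (0.103 − 0.06) = $42,153.49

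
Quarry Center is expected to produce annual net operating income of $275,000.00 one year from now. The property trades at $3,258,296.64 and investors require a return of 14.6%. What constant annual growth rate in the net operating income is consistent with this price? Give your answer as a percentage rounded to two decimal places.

6.16%

P = D₁/(r−g) ⇒ g = r − D₁/P = 0.146 − $275,000.00/$3,258,296.64 = 0.061600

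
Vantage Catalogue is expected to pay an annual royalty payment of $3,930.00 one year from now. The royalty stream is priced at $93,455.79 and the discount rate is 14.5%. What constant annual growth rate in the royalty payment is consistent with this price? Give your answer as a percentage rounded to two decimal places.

10.29%

P = D₁/(r−g) ⇒ g = r − D₁/P = 0.145 − $3,930.00/$93,455.79 = 0.102948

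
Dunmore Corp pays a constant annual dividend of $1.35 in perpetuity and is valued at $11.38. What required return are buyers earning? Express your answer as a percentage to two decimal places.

P = C/r ⇒ r = C/P = $1.35/$11.38 = 0.118629

11.86%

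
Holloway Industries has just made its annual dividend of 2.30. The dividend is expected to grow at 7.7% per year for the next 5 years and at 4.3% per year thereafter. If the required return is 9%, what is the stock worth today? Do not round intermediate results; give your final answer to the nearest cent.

D_1 = 2.47710
D_2 = 2.66784
D_3 = 2.87326
D_4 = 3.09450
D_5 = 3.33278
Terminal value at year 5: TV = D_5×(1+g_2)/(r−g_2) = 3.47609/0.047 = 73.95930
P_0 = D_1/(1+r)^1 + D_2/(1+r)^2 + D_3/(1+r)^3 + D_4/(1+r)^4 + D_5/(1+r)^5 + TV/(1+r)^5
    = 2.27257 + 2.24546 + 2.21868 + 2.19222 + 2.16608 + 48.06847 = 59.16349

59.16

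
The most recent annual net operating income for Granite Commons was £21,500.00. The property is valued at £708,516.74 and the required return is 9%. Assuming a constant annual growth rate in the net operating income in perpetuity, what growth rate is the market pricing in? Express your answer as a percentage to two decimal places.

5.79%

P = D₀(1+g)/(r−g) ⇒ P(r−g) = D₀(1+g) ⇒ g(P+D₀) = P·r − D₀
g = (P·r − D₀)/(P + D₀) = (£708,516.74×0.09 − £21,500.00) / (£708,516.74 + £21,500.00) = 0.057898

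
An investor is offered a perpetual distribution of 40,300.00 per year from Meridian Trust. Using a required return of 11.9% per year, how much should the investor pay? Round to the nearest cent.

338655.46

Level perpetuity: PV = C / r = 40,300.00 / 0.119 = 338,655.46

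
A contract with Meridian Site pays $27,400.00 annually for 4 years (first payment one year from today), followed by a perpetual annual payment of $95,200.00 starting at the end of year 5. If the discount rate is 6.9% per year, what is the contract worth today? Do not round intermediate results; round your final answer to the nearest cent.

$1149537.82

PV of 4-year annuity: $27,400.00 × [1 − (1+0.069)^−4] / 0.069 = 93019.49254
Perpetuity value at year 4: $95,200.00 / 0.069 = 1379710.14493
PV of perpetuity: 1379710.14493 / (1+0.069)^4 = 1056518.33144
Total PV = 93019.49254 + 1056518.33144 = 1149537.82398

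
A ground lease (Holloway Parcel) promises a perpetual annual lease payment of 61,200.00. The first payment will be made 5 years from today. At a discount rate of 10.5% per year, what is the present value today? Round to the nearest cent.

Value at end of year 4: C / r = 61,200.00 / 0.105 = 582,857.1429
Discount to today: PV = 582,857.1429 / (1 + 0.105)^4 = 582,857.1429 / 1.490902 = 390,942.61

390942.61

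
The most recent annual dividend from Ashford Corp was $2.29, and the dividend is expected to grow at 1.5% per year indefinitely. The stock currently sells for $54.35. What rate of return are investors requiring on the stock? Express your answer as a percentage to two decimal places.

D₁ = $2.29 × 1.015 = $2.3244
P = D₁/(r − g) ⇒ r = D₁/P + g = $2.3244/$54.35 + 0.015 = 0.042766 + 0.015 = 0.057766

5.78%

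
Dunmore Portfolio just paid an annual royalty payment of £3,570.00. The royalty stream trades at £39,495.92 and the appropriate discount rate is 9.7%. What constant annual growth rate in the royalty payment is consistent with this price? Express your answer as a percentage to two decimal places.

0.61%

P = D₀(1+g)/(r−g) ⇒ P(r−g) = D₀(1+g) ⇒ g(P+D₀) = P·r − D₀
g = (P·r − D₀)/(P + D₀) = (£39,495.92×0.097 − £3,570.00) / (£39,495.92 + £3,570.00) = 0.006063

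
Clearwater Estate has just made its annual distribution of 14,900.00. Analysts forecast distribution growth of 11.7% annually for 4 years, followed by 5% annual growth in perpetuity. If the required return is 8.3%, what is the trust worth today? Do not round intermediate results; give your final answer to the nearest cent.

600915.52

D_1 = 16643.30000
D_2 = 18590.56610
D_3 = 20765.66233
D_4 = 23195.24483
Terminal value at year 4: TV = D_4×(1+g_2)/(r−g_2) = 24355.00707/0.033 = 738030.51721
P_0 = D_1/(1+r)^1 + D_2/(1+r)^2 + D_3/(1+r)^3 + D_4/(1+r)^4 + TV/(1+r)^4
    = 15367.77470 + 15850.23485 + 16347.84148 + 16861.07012 + 536488.59458 = 600915.51573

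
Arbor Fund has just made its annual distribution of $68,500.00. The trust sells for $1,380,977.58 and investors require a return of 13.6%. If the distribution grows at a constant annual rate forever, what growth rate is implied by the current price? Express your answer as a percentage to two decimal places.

8.23%

P = D₀(1+g)/(r−g) ⇒ P(r−g) = D₀(1+g) ⇒ g(P+D₀) = P·r − D₀
g = (P·r − D₀)/(P + D₀) = ($1,380,977.58×0.136 − $68,500.00) / ($1,380,977.58 + $68,500.00) = 0.082314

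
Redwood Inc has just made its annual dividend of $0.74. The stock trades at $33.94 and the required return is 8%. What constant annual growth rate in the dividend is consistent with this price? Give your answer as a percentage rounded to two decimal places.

P = D₀(1+g)/(r−g) ⇒ P(r−g) = D₀(1+g) ⇒ g(P+D₀) = P·r − D₀
g = (P·r − D₀)/(P + D₀) = ($33.94×0.08 − $0.74) / ($33.94 + $0.74) = 0.056955

5.70%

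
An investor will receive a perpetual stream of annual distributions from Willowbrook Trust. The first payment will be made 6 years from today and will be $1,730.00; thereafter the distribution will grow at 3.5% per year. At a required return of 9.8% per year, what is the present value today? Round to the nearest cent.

$17206.55

Value at end of year 5: C₁ / (r − g) = $1,730.00 / (0.098 − 0.035) = $27,460.3175
Discount to today: PV = $27,460.3175 / (1 + 0.098)^5 = $27,460.3175 / 1.595922 = $17,206.55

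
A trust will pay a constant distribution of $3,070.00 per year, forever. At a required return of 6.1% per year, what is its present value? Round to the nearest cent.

$50327.87

Level perpetuity: PV = C / r = $3,070.00 / 0.061 = $50,327.87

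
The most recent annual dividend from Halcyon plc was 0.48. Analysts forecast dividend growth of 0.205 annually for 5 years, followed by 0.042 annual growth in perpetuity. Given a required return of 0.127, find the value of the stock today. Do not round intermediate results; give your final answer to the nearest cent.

11.17

D_1 = 0.57840
D_2 = 0.69697
D_3 = 0.83985
D_4 = 1.01202
D_5 = 1.21949
Terminal value at year 5: TV = D_5×(1+g_2)/(r−g_2) = 1.27070/0.085 = 14.94945
P_0 = D_1/(1+r)^1 + D_2/(1+r)^2 + D_3/(1+r)^3 + D_4/(1+r)^4 + D_5/(1+r)^5 + TV/(1+r)^5
    = 0.51322 + 0.54874 + 0.58672 + 0.62733 + 0.67074 + 8.22253 = 11.16929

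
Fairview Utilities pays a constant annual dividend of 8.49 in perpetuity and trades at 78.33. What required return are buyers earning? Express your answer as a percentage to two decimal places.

10.84%

P = C/r ⇒ r = C/P = 8.49/78.33 = 0.108388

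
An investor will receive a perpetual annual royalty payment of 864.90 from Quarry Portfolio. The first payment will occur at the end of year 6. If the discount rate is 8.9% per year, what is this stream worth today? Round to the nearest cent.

6345.07

Value at end of year 5: C / r = 864.90 / 0.089 = 9,717.9775
Discount to today: PV = 9,717.9775 / (1 + 0.089)^5 = 9,717.9775 / 1.531579 = 6,345.07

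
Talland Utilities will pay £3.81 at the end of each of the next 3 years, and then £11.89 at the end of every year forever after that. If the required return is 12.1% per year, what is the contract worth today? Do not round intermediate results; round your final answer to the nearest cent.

£78.89

PV of 3-year annuity: £3.81 × [1 − (1+0.121)^−3] / 0.121 = 9.13528
Perpetuity value at year 3: £11.89 / 0.121 = 98.26446
PV of perpetuity: 98.26446 / (1+0.121)^3 = 69.75569
Total PV = 9.13528 + 69.75569 = 78.89097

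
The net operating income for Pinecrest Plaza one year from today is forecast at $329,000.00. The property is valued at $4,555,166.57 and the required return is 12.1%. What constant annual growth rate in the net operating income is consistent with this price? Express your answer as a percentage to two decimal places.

P = D₁/(r−g) ⇒ g = r − D₁/P = 0.121 − $329,000.00/$4,555,166.57 = 0.048774

4.88%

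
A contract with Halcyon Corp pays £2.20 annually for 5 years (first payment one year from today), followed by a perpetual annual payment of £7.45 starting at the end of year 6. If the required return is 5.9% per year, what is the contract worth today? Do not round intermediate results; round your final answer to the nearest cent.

£104.10

PV of 5-year annuity: £2.20 × [1 − (1+0.059)^−5] / 0.059 = 9.29247
Perpetuity value at year 5: £7.45 / 0.059 = 126.27119
PV of perpetuity: 126.27119 / (1+0.059)^5 = 94.80352
Total PV = 9.29247 + 94.80352 = 104.09598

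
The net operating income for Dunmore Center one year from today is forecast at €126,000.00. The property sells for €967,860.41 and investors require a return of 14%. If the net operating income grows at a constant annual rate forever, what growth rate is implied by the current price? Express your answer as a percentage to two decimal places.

0.98%

P = D₁/(r−g) ⇒ g = r − D₁/P = 0.14 − €126,000.00/€967,860.41 = 0.009816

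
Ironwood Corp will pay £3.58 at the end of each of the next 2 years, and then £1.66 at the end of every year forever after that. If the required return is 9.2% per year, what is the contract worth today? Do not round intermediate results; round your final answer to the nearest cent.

£21.41

PV of 2-year annuity: £3.58 × [1 − (1+0.092)^−2] / 0.092 = 6.28058
Perpetuity value at year 2: £1.66 / 0.092 = 18.04348
PV of perpetuity: 18.04348 / (1+0.092)^2 = 15.13126
Total PV = 6.28058 + 15.13126 = 21.41183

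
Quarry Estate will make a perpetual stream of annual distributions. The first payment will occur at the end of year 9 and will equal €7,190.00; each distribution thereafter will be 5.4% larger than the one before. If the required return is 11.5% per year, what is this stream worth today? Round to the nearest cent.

€49340.11

Value at end of year 8: C₁ / (r − g) = €7,190.00 / (0.115 − 0.054) = €117,868.8525
Discount to today: PV = €117,868.8525 / (1 + 0.115)^8 = €117,868.8525 / 2.388905 = €49,340.11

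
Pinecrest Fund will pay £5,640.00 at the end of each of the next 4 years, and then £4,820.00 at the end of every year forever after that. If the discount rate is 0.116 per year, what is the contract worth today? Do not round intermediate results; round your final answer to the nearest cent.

£44063.48

PV of 4-year annuity: £5,640.00 × [1 − (1+0.116)^−4] / 0.116 = 17275.97386
Perpetuity value at year 4: £4,820.00 / 0.116 = 41551.72414
PV of perpetuity: 41551.72414 / (1+0.116)^4 = 26787.50534
Total PV = 17275.97386 + 26787.50534 = 44063.47920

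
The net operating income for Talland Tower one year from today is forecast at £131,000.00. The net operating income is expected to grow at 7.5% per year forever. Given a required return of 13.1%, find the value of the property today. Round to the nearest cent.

Growing perpetuity: P = D₁ / (r − g) = £131,000.0000 / (0.131 − 0.075) = £2,339,285.71

£2339285.71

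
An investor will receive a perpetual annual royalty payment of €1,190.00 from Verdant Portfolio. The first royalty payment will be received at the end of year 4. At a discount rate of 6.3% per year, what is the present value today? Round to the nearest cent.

€15725.58

Value at end of year 3: C / r = €1,190.00 / 0.063 = €18,888.8889
Discount to today: PV = €18,888.8889 / (1 + 0.063)^3 = €18,888.8889 / 1.201157 = €15,725.58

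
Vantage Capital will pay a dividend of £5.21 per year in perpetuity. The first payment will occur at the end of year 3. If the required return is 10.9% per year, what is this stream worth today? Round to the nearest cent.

£38.86

Value at end of year 2: C / r = £5.21 / 0.109 = £47.7982
Discount to today: PV = £47.7982 / (1 + 0.109)^2 = £47.7982 / 1.229881 = £38.86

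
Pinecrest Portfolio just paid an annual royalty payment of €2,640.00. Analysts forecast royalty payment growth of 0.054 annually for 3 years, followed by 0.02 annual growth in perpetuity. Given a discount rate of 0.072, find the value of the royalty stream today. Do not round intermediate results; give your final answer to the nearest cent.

D_1 = 2782.56000
D_2 = 2932.81824
D_3 = 3091.19042
Terminal value at year 3: TV = D_3×(1+g_2)/(r−g_2) = 3153.01423/0.052 = 60634.88910
P_0 = D_1/(1+r)^1 + D_2/(1+r)^2 + D_3/(1+r)^3 + TV/(1+r)^3
    = 2595.67164 + 2552.08760 + 2509.23539 + 49219.61718 = 56876.61181

€56876.61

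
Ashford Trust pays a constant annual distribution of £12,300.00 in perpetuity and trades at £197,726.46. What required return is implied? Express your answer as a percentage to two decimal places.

6.22%

P = C/r ⇒ r = C/P = £12,300.00/£197,726.46 = 0.062207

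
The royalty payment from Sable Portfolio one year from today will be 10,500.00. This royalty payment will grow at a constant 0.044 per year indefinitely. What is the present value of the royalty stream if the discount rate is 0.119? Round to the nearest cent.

140000.00

Growing perpetuity: P = D₁ / (r − g) = 10,500.0000 / (0.119 − 0.044) = 140,000.00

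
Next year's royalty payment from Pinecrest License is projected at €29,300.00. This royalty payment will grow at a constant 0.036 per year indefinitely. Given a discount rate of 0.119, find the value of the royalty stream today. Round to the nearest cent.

€353012.05

Growing perpetuity: P = D₁ / (r − g) = €29,300.0000 / (0.119 − 0.036) = €353,012.05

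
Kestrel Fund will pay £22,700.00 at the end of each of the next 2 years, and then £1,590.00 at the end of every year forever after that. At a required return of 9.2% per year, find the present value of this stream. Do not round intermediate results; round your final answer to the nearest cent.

PV of 2-year annuity: £22,700.00 × [1 − (1+0.092)^−2] / 0.092 = 39823.75988
Perpetuity value at year 2: £1,590.00 / 0.092 = 17282.60870
PV of perpetuity: 17282.60870 / (1+0.092)^2 = 14493.19115
Total PV = 39823.75988 + 14493.19115 = 54316.95103

£54316.95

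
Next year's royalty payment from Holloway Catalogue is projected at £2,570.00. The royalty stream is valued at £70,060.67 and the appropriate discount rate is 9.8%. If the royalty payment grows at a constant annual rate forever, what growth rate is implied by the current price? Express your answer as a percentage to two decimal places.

P = D₁/(r−g) ⇒ g = r − D₁/P = 0.098 − £2,570.00/£70,060.67 = 0.061318

6.13%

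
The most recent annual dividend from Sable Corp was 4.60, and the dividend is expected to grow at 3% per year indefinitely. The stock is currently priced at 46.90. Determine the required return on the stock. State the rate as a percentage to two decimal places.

13.10%

D₁ = 4.60 × 1.03 = 4.7380
P = D₁/(r − g) ⇒ r = D₁/P + g = 4.7380/46.90 + 0.03 = 0.101023 + 0.03 = 0.131023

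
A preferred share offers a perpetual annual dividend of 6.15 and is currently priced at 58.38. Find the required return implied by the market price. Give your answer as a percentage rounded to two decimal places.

P = C/r ⇒ r = C/P = 6.15/58.38 = 0.105344

10.53%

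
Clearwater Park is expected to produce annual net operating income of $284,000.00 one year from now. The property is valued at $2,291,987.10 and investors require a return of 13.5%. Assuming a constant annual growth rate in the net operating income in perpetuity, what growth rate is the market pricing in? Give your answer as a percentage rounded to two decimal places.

P = D₁/(r−g) ⇒ g = r − D₁/P = 0.135 − $284,000.00/$2,291,987.10 = 0.011090

1.11%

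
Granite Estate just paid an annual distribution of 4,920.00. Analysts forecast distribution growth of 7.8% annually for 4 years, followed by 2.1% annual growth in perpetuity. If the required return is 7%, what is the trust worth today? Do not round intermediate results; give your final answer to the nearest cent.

D_1 = 5303.76000
D_2 = 5717.45328
D_3 = 6163.41464
D_4 = 6644.16098
Terminal value at year 4: TV = D_4×(1+g_2)/(r−g_2) = 6783.68836/0.049 = 138442.61955
P_0 = D_1/(1+r)^1 + D_2/(1+r)^2 + D_3/(1+r)^3 + D_4/(1+r)^4 + TV/(1+r)^4
    = 4956.78505 + 4993.84512 + 5031.18228 + 5068.79860 + 105617.21160 = 125667.82265

125667.82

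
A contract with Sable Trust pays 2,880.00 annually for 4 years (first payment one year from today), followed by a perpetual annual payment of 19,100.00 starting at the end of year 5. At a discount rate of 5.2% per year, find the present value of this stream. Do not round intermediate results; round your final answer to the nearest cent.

310058.58

PV of 4-year annuity: 2,880.00 × [1 − (1+0.052)^−4] / 0.052 = 10165.07073
Perpetuity value at year 4: 19,100.00 / 0.052 = 367307.69231
PV of perpetuity: 367307.69231 / (1+0.052)^4 = 299893.50797
Total PV = 10165.07073 + 299893.50797 = 310058.57869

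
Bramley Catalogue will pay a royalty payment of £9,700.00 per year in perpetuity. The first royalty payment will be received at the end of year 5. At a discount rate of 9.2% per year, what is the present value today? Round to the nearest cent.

£74146.96

Value at end of year 4: C / r = £9,700.00 / 0.092 = £105,434.7826
Discount to today: PV = £105,434.7826 / (1 + 0.092)^4 = £105,434.7826 / 1.421970 = £74,146.96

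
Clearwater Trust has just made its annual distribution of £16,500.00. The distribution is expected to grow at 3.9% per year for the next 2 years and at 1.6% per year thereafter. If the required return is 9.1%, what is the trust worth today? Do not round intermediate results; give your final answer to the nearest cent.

£233398.83

D_1 = 17143.50000
D_2 = 17812.09650
Terminal value at year 2: TV = D_2×(1+g_2)/(r−g_2) = 18097.09004/0.075 = 241294.53392
P_0 = D_1/(1+r)^1 + D_2/(1+r)^2 + TV/(1+r)^2
    = 15713.56554 + 14964.61466 + 202720.64657 = 233398.82676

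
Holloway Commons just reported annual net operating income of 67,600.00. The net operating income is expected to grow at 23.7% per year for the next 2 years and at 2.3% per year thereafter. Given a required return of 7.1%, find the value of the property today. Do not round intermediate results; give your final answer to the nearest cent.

2090204.68

D_1 = 83621.20000
D_2 = 103439.42440
Terminal value at year 2: TV = D_2×(1+g_2)/(r−g_2) = 105818.53116/0.048 = 2204552.73252
P_0 = D_1/(1+r)^1 + D_2/(1+r)^2 + TV/(1+r)^2
    = 78077.68441 + 90179.36098 + 1921947.63093 = 2090204.67631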